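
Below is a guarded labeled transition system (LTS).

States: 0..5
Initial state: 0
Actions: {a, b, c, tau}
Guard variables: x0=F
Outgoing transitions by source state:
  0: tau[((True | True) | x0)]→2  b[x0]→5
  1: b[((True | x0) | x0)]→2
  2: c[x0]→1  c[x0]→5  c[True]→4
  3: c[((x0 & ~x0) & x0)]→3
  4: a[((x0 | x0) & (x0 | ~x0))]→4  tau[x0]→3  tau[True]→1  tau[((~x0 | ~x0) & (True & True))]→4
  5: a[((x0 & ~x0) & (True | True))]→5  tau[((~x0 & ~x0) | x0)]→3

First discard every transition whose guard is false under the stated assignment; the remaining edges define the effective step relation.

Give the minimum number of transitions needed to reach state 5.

Answer: UNREACHABLE

Trace:
Layered search for 5:
  L0 = {0}
  L1 = {2}
  L2 = {4}
  L3 = {1}
5 never appears.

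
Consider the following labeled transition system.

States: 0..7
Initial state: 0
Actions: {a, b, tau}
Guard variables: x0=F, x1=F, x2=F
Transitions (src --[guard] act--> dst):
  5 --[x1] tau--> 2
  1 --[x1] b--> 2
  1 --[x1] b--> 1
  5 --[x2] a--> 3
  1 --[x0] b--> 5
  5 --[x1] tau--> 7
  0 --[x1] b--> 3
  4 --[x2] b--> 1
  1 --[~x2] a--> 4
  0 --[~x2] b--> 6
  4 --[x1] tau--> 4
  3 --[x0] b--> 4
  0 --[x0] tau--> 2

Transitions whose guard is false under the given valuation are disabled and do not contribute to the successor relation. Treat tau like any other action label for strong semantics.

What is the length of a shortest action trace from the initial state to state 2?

Answer: UNREACHABLE

Analysis:
Layered search for 2:
  L0 = {0}
  L1 = {6}
2 never appears.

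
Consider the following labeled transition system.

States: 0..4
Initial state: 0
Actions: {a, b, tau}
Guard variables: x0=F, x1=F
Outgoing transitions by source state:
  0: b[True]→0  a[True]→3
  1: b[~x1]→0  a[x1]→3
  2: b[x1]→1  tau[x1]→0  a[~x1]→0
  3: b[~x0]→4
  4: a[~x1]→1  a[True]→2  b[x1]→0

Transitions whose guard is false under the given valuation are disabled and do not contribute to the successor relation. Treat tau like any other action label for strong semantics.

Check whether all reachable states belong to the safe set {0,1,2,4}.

Safe = {0,1,2,4}
R = {0,1,2,3,4}
  0: safe
  1: safe
  2: safe
  3: outside
  4: safe
counterexample path to 3: a

Answer: INVARIANT VIOLATED at state 3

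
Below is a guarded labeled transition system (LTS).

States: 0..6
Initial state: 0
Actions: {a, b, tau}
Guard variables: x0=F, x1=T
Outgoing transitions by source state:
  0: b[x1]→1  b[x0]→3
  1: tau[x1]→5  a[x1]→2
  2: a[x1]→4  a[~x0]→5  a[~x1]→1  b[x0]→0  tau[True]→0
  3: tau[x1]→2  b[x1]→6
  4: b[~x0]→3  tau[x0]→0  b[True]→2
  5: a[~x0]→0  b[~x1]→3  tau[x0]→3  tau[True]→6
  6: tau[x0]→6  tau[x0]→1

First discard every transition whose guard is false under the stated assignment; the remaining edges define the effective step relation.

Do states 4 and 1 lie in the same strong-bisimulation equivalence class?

Bisimulation quotient by refinement:
  P[0] = {{0,1,2,3,4,5,6}}
  P[1] = {{0,4},{1,2,5},{3},{6}}
  P[2] = {{0},{1},{2},{3},{4},{5},{6}}
Fixed point at round 3; 7 class(es).
[4]={4}  [1]={1}

Answer: NOT BISIMILAR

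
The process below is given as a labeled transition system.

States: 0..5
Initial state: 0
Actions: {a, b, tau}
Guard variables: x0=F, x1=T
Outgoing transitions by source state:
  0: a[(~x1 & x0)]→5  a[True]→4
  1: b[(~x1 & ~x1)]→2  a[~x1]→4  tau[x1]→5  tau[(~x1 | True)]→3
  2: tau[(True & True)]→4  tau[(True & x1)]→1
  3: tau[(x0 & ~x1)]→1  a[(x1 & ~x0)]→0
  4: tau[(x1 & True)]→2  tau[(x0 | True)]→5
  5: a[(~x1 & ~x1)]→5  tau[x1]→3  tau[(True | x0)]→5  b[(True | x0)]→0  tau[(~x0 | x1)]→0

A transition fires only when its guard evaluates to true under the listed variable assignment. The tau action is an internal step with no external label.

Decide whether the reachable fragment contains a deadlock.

R = {0,1,2,3,4,5}
  0: a→4  [deg 1]
  1: tau→3  tau→5  [deg 2]
  2: tau→1  tau→4  [deg 2]
  3: a→0  [deg 1]
  4: tau→2  tau→5  [deg 2]
  5: b→0  tau→0  tau→3  tau→5  [deg 4]

Answer: DEADLOCK-FREE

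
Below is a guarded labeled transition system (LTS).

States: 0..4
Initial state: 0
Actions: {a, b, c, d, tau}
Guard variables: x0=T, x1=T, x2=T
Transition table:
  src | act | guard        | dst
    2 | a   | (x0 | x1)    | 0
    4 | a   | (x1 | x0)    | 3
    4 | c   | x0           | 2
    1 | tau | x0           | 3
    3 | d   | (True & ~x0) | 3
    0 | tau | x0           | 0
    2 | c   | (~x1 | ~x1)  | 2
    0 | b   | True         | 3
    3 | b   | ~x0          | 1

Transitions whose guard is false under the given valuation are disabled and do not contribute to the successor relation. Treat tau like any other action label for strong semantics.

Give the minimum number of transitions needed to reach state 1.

Answer: UNREACHABLE

Trace:
Breadth-first toward 1:
  depth 0: {0}
  depth 1: {3}
1 never appears.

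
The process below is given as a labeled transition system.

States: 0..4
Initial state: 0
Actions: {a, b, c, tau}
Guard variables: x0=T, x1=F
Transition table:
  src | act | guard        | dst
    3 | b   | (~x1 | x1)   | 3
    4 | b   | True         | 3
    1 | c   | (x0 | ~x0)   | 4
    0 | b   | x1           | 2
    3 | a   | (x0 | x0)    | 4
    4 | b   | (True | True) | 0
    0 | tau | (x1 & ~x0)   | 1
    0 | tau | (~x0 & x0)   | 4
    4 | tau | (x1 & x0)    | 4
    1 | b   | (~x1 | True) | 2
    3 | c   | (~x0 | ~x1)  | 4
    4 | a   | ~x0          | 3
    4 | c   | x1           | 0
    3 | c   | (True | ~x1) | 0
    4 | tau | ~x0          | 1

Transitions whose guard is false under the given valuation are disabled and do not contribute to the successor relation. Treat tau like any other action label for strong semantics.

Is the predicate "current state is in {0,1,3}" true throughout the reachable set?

Inv-set: {0,1,3}
Reachable = {0}
  0: ✓

Answer: INVARIANT HOLDS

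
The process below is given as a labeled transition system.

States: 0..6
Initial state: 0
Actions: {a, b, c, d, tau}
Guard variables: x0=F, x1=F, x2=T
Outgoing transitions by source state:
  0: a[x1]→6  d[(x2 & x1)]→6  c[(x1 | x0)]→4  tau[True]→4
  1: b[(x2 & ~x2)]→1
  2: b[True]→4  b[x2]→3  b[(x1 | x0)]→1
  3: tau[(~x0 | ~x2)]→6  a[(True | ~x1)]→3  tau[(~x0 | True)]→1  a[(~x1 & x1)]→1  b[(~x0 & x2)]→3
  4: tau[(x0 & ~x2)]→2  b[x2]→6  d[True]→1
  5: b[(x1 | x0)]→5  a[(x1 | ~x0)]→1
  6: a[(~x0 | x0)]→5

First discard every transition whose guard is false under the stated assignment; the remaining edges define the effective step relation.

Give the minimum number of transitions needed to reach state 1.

Answer: 2

Trace:
Breadth-first toward 1:
  L0 = {0}
  L1 = {4}
  L2 = {1,6}
1 enters at depth 2; path tau·d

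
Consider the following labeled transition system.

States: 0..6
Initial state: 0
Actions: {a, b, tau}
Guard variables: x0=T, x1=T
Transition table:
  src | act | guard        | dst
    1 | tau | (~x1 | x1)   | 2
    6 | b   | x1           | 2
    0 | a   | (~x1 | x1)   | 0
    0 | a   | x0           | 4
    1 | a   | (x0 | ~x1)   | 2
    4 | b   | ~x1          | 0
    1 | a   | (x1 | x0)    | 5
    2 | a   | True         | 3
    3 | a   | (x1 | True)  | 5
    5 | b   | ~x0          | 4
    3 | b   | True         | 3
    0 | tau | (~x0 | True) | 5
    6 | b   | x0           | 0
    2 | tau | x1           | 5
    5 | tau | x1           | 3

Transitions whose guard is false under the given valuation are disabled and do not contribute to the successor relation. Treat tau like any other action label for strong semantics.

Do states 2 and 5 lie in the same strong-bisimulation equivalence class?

Bisimulation quotient by refinement:
  π0 = {{0,1,2,3,4,5,6}}
  π1 = {{0,1,2},{3},{4},{5},{6}}
  π2 = {{0},{1},{2},{3},{4},{5},{6}}
7 equivalence class(es) (converged in 3)
2∈{2}, 5∈{5}

Answer: NOT BISIMILAR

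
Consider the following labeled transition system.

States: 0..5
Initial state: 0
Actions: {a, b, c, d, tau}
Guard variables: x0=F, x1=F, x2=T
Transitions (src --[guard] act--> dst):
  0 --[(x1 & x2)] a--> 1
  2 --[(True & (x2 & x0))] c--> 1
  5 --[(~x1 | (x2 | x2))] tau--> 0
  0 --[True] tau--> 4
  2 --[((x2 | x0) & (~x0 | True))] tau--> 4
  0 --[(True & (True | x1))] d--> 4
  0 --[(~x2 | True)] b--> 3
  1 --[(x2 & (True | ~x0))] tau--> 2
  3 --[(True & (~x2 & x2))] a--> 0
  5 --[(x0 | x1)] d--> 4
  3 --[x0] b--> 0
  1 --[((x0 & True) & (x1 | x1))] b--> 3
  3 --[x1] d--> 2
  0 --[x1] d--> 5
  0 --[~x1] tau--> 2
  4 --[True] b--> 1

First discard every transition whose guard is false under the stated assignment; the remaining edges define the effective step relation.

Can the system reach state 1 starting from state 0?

Answer: REACHABLE

Trace:
Guard filter leaves 8 enabled edge(s).
L0 = {0}
L1 = {2,3,4}  total {0,2,3,4}
L2 = {1}  total {0,1,2,3,4}
Reachable = {0,1,2,3,4}
witness 1: tau·b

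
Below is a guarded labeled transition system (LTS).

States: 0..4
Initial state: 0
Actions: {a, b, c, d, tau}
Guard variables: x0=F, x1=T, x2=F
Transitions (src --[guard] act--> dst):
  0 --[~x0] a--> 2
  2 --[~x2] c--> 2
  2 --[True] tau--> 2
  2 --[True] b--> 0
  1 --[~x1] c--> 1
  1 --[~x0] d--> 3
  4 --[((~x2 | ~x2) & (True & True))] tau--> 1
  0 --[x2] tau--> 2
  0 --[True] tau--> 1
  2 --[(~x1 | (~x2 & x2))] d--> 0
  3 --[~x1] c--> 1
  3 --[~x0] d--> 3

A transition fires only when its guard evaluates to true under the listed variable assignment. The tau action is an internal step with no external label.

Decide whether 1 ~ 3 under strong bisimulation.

Answer: BISIMILAR

Trace:
Refine partition for ~:
  P[0] = {{0,1,2,3,4}}
  P[1] = {{0},{1,3},{2},{4}}
Fixed point at round 2; 4 class(es).
1∈{1,3}, 3∈{1,3}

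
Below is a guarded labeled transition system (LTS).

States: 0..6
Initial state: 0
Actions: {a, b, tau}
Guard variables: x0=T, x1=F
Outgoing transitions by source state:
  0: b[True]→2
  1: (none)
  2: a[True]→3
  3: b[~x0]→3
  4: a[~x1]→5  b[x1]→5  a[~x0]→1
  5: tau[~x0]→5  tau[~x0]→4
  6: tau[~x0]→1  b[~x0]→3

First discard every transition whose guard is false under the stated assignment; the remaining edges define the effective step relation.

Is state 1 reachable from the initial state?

Answer: UNREACHABLE

Trace:
3 transition(s) survive guard evaluation.
Layer 0: {0}
Layer 1: {2}  total {0,2}
Layer 2: {3}  total {0,2,3}
R = {0,2,3}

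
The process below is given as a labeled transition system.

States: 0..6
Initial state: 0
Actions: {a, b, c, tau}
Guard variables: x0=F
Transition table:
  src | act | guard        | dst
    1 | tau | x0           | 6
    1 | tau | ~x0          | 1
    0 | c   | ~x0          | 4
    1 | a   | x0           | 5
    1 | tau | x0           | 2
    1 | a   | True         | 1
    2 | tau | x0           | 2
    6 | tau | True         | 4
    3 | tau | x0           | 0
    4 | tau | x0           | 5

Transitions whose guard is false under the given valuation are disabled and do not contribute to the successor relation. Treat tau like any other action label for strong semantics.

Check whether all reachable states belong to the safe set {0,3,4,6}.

Answer: INVARIANT HOLDS

Analysis:
Safe = {0,3,4,6}
Reach set: {0,4}
  0: ✓
  4: ✓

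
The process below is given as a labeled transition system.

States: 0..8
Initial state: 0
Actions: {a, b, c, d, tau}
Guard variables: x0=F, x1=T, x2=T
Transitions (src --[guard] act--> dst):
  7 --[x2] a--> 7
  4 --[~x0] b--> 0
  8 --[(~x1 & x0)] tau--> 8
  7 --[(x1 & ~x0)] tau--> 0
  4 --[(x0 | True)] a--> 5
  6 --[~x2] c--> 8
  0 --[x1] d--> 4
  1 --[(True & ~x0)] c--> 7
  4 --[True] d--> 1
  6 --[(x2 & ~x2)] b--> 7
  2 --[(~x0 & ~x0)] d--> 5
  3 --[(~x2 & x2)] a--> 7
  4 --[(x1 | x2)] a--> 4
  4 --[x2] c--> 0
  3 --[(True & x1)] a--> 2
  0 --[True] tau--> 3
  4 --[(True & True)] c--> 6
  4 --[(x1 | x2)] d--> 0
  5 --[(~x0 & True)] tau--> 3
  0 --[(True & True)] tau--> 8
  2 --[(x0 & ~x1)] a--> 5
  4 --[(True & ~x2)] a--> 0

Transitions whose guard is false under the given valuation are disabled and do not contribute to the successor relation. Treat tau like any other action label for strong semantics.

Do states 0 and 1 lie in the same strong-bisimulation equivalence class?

Bisimulation quotient by refinement:
  P[0] = {{0,1,2,3,4,5,6,7,8}}
  P[1] = {{0},{1},{2},{3},{4},{5},{6,8},{7}}
8 equivalence class(es) (converged in 2)
class of 0: {0}; class of 1: {1}

Answer: NOT BISIMILAR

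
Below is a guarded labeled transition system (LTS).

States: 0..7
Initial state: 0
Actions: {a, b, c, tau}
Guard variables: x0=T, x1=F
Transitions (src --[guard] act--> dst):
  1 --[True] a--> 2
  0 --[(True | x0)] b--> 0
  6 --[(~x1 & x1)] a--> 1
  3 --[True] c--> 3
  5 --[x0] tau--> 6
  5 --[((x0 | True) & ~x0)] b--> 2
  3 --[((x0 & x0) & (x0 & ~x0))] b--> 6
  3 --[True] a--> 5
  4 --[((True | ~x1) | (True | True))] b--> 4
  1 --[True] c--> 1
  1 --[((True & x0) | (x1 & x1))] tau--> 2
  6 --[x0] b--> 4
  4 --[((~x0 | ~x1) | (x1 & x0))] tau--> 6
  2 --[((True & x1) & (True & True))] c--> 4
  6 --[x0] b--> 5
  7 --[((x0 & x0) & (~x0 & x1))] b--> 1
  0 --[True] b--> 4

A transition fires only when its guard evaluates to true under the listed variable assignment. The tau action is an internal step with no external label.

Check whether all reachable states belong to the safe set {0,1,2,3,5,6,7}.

Answer: INVARIANT VIOLATED at state 4

Analysis:
Allowed set {0,1,2,3,5,6,7}
Reach set: {0,4,5,6}
  0: ✓
  4: VIOLATES
  5: ✓
  6: ✓
counterexample path to 4: b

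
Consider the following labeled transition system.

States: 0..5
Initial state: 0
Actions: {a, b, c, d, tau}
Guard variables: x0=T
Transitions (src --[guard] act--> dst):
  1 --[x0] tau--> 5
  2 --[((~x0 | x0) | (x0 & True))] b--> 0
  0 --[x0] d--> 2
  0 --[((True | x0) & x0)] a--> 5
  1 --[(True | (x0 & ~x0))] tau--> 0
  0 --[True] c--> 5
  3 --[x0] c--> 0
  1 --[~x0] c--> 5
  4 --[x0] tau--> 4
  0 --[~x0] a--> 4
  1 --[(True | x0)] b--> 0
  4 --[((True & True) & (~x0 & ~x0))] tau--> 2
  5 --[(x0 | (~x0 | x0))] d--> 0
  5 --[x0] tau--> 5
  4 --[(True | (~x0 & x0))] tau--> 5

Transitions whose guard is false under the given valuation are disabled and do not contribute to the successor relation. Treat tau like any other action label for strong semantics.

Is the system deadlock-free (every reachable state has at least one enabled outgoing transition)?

Answer: DEADLOCK-FREE

Analysis:
Reach set: {0,2,5}
  0: a→5  c→5  d→2  [deg 3]
  2: b→0  [deg 1]
  5: d→0  tau→5  [deg 2]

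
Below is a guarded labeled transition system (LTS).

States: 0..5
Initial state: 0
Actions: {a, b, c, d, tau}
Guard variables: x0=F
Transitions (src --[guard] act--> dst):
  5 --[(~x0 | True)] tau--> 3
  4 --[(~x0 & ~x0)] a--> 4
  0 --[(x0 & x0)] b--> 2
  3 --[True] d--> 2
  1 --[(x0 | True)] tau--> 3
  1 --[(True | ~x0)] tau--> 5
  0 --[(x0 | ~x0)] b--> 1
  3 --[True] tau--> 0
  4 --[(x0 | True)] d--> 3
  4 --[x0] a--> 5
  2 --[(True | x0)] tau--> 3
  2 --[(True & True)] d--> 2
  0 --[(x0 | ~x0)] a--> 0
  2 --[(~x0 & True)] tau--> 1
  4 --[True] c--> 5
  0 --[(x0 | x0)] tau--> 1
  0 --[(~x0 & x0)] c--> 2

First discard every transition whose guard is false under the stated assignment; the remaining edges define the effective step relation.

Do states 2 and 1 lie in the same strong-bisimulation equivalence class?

Refine partition for ~:
  π0 = {{0,1,2,3,4,5}}
  π1 = {{0},{1,5},{2,3},{4}}
  π2 = {{0},{1},{2},{3},{4},{5}}
Fixed point at round 3; 6 class(es).
[2]={2}  [1]={1}

Answer: NOT BISIMILAR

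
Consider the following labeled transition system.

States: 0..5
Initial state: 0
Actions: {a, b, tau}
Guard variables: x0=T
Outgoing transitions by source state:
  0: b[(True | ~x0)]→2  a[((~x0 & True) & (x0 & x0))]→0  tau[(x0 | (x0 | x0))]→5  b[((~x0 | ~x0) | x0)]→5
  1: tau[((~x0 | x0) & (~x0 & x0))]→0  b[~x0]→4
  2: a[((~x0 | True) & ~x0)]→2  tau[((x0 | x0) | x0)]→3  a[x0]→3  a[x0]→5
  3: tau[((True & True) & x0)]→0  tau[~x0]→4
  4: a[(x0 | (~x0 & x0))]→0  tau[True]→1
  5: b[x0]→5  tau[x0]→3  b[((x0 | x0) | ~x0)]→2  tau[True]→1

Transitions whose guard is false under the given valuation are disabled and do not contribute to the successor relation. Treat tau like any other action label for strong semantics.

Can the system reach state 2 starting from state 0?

Answer: REACHABLE

Analysis:
Guard filter leaves 13 enabled edge(s).
depth 0: {0}
depth 1: {2,5}  total {0,2,5}
depth 2: {1,3}  total {0,1,2,3,5}
R = {0,1,2,3,5}
witness 2: b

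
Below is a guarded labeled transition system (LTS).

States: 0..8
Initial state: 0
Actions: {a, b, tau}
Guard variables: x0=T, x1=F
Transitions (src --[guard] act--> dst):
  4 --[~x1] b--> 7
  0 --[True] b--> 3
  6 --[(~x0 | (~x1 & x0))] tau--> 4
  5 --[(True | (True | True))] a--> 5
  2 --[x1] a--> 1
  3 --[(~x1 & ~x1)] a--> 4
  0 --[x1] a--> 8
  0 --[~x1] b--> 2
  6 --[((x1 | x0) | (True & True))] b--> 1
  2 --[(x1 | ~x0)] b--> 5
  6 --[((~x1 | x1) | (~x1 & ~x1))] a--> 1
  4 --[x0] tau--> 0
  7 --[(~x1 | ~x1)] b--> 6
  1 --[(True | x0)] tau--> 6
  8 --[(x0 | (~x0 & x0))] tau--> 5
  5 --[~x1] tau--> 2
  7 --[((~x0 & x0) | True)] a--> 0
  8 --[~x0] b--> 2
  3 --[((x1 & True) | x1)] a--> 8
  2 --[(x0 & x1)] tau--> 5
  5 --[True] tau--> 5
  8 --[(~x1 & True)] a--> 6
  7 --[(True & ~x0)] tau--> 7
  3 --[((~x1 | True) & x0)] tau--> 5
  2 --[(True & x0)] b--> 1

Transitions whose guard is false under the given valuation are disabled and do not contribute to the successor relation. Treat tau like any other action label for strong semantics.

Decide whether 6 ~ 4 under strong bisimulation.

Answer: NOT BISIMILAR

Analysis:
Refine partition for ~:
  π0 = {{0,1,2,3,4,5,6,7,8}}
  π1 = {{0,2},{1},{3,5,8},{4},{6},{7}}
  π2 = {{0},{1},{2},{3},{4},{5},{6},{7},{8}}
Fixed point at round 3; 9 class(es).
[6]={6}  [4]={4}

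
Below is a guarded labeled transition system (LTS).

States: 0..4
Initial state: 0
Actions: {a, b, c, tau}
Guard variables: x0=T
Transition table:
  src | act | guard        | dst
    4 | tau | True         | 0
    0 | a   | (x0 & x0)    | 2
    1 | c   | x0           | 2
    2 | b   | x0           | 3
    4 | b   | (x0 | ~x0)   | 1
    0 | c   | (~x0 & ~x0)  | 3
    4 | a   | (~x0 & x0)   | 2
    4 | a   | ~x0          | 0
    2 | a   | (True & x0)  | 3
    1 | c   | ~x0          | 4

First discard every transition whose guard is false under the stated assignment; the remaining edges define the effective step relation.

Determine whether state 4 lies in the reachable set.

Answer: UNREACHABLE

Trace:
After dropping false guards: 6 live edges.
L0 = {0}
L1 = {2}  cumulative {0,2}
L2 = {3}  cumulative {0,2,3}
R = {0,2,3}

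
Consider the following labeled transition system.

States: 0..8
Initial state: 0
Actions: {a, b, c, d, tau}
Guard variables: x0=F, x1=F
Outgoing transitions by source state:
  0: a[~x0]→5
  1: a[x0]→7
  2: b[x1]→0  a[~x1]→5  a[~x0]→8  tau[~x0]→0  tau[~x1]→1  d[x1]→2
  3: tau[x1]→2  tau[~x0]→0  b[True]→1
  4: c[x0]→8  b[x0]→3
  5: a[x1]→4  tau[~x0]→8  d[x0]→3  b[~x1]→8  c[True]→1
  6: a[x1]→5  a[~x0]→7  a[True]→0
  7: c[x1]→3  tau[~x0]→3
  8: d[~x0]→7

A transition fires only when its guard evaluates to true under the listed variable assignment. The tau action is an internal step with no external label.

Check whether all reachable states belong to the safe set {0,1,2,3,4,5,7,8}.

Allowed set {0,1,2,3,4,5,7,8}
R = {0,1,3,5,7,8}
  0: ✓
  1: ✓
  3: ✓
  5: ✓
  7: ✓
  8: ✓

Answer: INVARIANT HOLDS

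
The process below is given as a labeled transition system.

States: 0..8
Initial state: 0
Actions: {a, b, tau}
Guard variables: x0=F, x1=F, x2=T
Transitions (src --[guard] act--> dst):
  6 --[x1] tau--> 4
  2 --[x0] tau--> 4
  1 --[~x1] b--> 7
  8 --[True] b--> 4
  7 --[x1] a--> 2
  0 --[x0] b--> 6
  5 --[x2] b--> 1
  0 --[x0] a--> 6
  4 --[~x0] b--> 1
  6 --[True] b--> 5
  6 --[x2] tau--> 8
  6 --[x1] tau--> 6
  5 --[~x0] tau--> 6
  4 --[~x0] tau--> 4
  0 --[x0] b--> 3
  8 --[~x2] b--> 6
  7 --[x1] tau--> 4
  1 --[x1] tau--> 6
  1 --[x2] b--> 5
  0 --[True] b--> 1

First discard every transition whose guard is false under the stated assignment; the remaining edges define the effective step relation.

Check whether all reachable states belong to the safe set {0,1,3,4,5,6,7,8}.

Answer: INVARIANT HOLDS

Trace:
Allowed set {0,1,3,4,5,6,7,8}
Reachable = {0,1,4,5,6,7,8}
  0: safe
  1: safe
  4: safe
  5: safe
  6: safe
  7: safe
  8: safe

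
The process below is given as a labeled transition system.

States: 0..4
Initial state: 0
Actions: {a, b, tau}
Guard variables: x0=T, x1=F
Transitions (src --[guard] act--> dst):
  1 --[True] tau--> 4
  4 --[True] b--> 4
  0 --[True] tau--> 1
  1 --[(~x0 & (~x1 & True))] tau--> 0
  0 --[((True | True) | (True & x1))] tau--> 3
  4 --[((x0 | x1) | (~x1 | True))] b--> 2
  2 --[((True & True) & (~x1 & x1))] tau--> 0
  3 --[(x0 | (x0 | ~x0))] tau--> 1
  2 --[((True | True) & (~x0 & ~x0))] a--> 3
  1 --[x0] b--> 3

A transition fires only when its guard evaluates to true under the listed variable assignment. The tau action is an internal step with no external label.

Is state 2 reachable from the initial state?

Answer: REACHABLE

Working:
After dropping false guards: 7 live edges.
depth 0: {0}
depth 1: {1,3}  total {0,1,3}
depth 2: {4}  total {0,1,3,4}
depth 3: {2}  total {0,1,2,3,4}
Reach set: {0,1,2,3,4}
trace reaching 2: tau·tau·b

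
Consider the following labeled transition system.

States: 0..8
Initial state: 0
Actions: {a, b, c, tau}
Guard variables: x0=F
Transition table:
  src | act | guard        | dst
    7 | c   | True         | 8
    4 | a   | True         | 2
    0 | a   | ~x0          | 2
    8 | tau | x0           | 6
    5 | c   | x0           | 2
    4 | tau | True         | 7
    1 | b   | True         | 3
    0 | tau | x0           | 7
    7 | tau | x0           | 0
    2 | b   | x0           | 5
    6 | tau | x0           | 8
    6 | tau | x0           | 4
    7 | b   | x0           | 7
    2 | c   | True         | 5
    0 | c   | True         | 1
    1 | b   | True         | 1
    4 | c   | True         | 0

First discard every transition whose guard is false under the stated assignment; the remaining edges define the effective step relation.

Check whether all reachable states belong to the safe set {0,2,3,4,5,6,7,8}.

Answer: INVARIANT VIOLATED at state 1

Working:
Safe = {0,2,3,4,5,6,7,8}
Reachable = {0,1,2,3,5}
  0: ok
  1: ✗ unsafe
  2: ok
  3: ok
  5: ok
counterexample path to 1: c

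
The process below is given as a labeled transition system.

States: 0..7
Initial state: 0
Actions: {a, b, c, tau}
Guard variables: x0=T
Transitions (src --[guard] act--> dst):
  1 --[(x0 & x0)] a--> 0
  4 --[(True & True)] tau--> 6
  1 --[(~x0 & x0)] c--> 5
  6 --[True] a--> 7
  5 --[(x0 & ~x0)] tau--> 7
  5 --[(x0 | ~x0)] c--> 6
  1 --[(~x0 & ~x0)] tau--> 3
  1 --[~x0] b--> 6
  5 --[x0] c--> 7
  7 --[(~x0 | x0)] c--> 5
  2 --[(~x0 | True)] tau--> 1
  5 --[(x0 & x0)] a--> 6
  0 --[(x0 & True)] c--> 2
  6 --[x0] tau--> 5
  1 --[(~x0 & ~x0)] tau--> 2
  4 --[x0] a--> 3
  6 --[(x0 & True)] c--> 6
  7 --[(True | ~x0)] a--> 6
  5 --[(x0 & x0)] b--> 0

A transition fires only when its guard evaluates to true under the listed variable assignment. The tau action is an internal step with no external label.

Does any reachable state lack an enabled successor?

Reachable = {0,1,2}
  0: c→2  [1 exit(s)]
  1: a→0  [1 exit(s)]
  2: tau→1  [1 exit(s)]

Answer: DEADLOCK-FREE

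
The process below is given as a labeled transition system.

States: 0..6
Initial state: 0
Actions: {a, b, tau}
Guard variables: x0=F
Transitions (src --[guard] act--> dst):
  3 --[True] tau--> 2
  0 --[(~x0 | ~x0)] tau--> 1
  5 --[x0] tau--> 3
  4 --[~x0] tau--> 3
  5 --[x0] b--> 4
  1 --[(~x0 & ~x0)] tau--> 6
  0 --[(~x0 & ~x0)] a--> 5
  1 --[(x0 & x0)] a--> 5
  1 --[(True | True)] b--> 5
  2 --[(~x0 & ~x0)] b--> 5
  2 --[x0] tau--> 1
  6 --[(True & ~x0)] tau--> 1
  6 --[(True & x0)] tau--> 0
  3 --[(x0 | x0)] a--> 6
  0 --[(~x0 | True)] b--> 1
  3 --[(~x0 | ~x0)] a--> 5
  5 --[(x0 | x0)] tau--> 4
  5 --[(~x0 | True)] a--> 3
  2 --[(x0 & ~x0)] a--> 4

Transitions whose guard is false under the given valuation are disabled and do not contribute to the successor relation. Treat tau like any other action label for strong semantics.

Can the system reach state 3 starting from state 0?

After dropping false guards: 11 live edges.
Layer 0: {0}
Layer 1: {1,5}  cumulative {0,1,5}
Layer 2: {3,6}  cumulative {0,1,3,5,6}
Layer 3: {2}  cumulative {0,1,2,3,5,6}
R = {0,1,2,3,5,6}
witness 3: a·a

Answer: REACHABLE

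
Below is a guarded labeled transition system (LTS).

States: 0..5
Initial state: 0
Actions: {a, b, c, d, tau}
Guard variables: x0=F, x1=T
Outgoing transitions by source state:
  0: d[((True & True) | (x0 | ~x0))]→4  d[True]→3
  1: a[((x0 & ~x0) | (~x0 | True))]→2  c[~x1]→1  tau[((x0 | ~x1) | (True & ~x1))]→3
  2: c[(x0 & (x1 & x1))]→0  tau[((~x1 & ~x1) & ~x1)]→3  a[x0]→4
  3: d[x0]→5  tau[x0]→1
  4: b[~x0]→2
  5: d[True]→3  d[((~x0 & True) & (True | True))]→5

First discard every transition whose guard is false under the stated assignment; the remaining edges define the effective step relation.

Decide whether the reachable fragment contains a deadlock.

Reachable = {0,2,3,4}
  0: d→3  d→4  [2 out]
  2: ∅  [no exit]
  3: ∅  [no exit]
  4: b→2  [1 out]
trace reaching 2: d·b

Answer: DEADLOCK at state 2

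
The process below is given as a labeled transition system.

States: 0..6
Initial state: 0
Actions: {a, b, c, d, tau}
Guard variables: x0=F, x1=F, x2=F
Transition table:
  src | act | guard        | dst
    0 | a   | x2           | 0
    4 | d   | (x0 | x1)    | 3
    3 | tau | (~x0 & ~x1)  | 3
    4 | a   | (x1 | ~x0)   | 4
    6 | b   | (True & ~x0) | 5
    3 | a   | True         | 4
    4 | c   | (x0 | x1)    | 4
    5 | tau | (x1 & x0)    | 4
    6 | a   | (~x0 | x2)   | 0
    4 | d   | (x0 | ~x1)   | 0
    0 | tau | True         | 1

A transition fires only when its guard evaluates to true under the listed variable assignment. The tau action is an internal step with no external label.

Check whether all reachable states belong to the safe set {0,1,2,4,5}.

Answer: INVARIANT HOLDS

Working:
Allowed set {0,1,2,4,5}
Reachable = {0,1}
  0: ✓
  1: ✓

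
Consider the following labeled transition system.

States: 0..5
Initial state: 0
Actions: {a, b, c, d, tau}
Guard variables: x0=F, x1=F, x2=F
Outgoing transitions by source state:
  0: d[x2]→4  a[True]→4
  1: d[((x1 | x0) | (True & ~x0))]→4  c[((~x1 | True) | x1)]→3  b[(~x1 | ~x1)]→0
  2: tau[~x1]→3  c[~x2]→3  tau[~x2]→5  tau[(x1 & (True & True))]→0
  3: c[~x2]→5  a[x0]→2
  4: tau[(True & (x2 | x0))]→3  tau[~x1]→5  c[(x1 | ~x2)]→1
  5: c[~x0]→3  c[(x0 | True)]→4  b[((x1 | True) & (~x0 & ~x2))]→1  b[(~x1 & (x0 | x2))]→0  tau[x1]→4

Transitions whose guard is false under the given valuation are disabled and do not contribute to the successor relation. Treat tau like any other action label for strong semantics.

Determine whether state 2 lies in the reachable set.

13 transition(s) survive guard evaluation.
Layer 0: {0}
Layer 1: {4}  total {0,4}
Layer 2: {1,5}  total {0,1,4,5}
Layer 3: {3}  total {0,1,3,4,5}
Reach set: {0,1,3,4,5}

Answer: UNREACHABLE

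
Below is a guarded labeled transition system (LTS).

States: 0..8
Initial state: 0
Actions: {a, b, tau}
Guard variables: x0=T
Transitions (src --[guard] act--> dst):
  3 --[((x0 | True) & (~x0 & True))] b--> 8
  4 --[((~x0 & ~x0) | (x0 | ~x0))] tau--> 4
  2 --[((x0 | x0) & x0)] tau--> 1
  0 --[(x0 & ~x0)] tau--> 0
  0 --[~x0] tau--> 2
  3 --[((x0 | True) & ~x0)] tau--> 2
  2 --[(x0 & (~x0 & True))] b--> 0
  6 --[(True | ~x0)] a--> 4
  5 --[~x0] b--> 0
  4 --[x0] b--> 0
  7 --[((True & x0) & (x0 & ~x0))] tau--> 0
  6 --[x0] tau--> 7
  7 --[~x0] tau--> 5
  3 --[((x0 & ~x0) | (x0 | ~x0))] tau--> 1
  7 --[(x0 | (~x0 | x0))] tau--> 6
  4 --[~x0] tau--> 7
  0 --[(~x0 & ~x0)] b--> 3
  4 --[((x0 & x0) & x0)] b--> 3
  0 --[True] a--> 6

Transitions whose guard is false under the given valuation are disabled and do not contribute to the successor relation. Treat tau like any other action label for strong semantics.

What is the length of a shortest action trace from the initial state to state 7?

Answer: 2

Trace:
BFS to 7:
  depth 0: {0}
  depth 1: {6}
  depth 2: {4,7}
depth(7)=2, e.g. a·tau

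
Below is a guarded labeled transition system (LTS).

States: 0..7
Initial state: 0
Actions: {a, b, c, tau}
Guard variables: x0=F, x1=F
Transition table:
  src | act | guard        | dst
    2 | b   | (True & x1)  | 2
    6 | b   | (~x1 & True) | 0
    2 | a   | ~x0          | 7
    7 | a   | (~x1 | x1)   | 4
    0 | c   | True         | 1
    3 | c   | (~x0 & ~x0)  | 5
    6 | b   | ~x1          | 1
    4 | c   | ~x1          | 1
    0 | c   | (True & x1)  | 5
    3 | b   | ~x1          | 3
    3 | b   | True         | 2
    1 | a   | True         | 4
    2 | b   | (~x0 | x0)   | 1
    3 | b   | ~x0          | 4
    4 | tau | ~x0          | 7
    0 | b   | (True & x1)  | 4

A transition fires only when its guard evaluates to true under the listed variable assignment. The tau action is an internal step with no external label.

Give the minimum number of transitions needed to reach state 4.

Answer: 2

Analysis:
Breadth-first toward 4:
  L0 = {0}
  L1 = {1}
  L2 = {4}
4 enters at depth 2; path c·a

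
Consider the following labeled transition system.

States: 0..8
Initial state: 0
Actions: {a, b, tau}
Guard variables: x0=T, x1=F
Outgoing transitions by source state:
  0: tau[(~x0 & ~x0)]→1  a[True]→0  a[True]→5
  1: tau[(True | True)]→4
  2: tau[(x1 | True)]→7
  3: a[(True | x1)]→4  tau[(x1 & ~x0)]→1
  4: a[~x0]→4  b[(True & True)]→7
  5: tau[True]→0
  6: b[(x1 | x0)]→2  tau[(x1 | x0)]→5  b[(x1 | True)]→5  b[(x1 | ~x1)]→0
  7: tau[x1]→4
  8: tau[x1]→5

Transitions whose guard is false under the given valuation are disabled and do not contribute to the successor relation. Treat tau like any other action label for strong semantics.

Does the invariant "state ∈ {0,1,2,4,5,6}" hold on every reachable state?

Answer: INVARIANT HOLDS

Analysis:
Allowed set {0,1,2,4,5,6}
Reach set: {0,5}
  0: safe
  5: safe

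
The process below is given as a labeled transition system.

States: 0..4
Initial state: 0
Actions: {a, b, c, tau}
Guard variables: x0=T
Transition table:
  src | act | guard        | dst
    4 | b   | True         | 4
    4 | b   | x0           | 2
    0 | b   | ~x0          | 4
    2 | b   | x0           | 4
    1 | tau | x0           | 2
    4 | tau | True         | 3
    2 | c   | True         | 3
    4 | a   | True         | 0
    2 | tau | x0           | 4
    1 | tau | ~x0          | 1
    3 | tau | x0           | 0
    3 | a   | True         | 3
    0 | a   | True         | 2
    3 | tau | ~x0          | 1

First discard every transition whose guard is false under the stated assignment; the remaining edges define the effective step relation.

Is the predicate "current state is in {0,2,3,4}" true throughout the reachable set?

Answer: INVARIANT HOLDS

Analysis:
Allowed set {0,2,3,4}
R = {0,2,3,4}
  0: ok
  2: ok
  3: ok
  4: ok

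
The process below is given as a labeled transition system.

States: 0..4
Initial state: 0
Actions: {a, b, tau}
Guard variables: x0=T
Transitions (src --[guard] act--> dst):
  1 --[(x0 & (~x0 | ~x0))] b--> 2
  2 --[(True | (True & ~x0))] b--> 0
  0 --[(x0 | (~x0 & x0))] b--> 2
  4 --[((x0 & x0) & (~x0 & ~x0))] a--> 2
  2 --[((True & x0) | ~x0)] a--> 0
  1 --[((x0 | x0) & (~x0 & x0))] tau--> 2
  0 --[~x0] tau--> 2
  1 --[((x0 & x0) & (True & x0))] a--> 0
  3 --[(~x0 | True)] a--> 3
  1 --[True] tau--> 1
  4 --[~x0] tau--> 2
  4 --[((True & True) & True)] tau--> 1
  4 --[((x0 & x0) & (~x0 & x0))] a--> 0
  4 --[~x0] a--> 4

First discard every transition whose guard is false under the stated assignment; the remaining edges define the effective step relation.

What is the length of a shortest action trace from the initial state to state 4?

Answer: UNREACHABLE

Trace:
Layered search for 4:
  depth 0: {0}
  depth 1: {2}
4 never appears.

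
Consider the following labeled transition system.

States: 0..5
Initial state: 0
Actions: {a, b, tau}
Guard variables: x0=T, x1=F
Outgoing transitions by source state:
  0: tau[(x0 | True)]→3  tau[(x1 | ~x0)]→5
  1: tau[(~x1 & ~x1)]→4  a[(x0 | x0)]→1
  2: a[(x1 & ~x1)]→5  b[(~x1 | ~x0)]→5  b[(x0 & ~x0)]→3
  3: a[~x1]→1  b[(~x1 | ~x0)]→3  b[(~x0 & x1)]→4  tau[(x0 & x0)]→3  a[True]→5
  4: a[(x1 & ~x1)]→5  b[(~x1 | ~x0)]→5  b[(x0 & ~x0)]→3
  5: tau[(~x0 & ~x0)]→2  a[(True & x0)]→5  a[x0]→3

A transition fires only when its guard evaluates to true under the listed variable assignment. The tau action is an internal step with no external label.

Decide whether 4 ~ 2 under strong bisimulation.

Answer: BISIMILAR

Analysis:
Refine partition for ~:
  round 0: {{0,1,2,3,4,5}}
  round 1: {{0},{1},{2,4},{3},{5}}
Fixed point at round 2; 5 class(es).
[4]={2,4}  [2]={2,4}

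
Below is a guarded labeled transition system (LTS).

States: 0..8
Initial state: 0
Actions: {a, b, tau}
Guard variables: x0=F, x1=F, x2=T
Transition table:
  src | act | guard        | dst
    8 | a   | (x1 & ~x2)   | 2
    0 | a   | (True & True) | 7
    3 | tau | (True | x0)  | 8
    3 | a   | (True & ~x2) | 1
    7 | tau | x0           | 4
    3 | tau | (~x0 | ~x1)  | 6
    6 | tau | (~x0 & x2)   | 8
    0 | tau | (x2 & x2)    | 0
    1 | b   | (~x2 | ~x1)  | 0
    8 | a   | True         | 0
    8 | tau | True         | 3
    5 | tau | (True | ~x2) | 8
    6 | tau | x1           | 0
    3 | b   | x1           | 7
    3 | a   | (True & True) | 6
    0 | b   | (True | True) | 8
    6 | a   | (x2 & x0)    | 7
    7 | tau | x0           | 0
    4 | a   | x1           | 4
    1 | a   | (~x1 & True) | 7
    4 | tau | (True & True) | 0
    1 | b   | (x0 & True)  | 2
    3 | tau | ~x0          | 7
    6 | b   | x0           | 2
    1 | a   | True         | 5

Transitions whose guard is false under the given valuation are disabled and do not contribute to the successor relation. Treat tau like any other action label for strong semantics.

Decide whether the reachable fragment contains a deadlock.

Reach set: {0,3,6,7,8}
  0: a→7  b→8  tau→0  [3 exit(s)]
  3: a→6  tau→6  tau→7  tau→8  [4 exit(s)]
  6: tau→8  [1 exit(s)]
  7: ∅  [STUCK]
  8: a→0  tau→3  [2 exit(s)]
witness 7: a

Answer: DEADLOCK at state 7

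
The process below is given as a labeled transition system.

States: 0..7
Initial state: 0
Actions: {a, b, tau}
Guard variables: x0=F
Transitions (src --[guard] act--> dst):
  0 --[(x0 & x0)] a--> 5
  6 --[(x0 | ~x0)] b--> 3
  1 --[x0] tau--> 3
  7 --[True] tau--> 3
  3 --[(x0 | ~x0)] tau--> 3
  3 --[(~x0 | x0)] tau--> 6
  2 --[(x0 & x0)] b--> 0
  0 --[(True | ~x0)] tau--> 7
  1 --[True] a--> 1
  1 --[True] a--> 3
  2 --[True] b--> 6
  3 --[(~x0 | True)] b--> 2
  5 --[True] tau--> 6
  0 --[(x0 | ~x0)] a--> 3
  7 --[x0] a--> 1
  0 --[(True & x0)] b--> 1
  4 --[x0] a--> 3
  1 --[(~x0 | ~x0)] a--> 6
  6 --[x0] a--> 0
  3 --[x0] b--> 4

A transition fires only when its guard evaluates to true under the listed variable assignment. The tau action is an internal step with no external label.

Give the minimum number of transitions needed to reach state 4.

Answer: UNREACHABLE

Trace:
Layered search for 4:
  depth 0: {0}
  depth 1: {3,7}
  depth 2: {2,6}
4 never appears.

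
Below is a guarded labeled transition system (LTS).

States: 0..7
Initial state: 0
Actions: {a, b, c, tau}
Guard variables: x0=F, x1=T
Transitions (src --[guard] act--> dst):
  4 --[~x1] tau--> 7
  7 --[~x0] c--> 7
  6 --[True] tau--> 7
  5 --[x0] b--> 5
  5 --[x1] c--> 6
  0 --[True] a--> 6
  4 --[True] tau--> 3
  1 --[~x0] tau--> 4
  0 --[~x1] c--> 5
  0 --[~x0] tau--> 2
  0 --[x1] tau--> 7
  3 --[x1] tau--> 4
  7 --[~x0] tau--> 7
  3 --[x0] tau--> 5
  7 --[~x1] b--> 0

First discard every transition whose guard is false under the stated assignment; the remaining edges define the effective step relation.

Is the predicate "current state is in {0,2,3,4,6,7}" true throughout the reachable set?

Inv-set: {0,2,3,4,6,7}
Reachable = {0,2,6,7}
  0: safe
  2: safe
  6: safe
  7: safe

Answer: INVARIANT HOLDS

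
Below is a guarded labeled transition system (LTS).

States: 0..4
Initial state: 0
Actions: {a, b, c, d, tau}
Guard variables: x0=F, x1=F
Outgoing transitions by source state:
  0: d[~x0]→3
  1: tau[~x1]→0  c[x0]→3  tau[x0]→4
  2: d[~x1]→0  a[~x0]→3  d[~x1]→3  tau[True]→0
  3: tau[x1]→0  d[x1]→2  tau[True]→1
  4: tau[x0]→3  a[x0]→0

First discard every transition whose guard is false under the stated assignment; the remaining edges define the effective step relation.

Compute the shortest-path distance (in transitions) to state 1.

Answer: 2

Working:
Breadth-first toward 1:
  depth 0: {0}
  depth 1: {3}
  depth 2: {1}
1 enters at depth 2; path d·tau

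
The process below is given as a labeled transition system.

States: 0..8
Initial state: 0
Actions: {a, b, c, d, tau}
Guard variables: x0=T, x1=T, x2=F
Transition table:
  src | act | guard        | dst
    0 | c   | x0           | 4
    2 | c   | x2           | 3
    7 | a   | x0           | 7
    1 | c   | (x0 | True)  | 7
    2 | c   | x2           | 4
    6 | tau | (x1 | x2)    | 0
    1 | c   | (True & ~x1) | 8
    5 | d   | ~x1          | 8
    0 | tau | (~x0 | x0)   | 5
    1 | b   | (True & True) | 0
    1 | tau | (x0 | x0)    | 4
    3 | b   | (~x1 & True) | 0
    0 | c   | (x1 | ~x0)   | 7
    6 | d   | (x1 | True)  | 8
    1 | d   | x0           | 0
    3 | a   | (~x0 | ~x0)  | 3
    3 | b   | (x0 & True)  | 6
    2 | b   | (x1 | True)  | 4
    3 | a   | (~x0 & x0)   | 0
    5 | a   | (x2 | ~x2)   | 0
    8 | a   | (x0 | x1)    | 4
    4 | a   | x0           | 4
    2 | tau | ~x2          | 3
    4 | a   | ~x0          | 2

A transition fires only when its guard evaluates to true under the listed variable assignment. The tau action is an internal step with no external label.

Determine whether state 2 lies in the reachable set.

16 transition(s) survive guard evaluation.
Layer 0: {0}
Layer 1: {4,5,7}  cumulative {0,4,5,7}
Reachable = {0,4,5,7}

Answer: UNREACHABLE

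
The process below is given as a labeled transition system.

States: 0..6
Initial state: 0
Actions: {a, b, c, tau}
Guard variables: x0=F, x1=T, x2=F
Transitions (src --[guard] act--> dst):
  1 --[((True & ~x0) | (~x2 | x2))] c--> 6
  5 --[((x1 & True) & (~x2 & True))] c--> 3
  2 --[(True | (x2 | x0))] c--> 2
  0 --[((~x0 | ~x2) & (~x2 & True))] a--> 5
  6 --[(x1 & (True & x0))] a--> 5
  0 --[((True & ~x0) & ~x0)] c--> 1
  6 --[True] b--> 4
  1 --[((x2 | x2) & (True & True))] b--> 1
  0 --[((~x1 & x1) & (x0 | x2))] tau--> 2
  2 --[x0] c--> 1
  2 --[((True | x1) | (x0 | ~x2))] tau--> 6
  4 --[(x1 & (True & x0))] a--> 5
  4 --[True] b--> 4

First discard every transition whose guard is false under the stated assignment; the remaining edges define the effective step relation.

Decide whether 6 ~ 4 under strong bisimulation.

Bisimulation quotient by refinement:
  round 0: {{0,1,2,3,4,5,6}}
  round 1: {{0},{1,5},{2},{3},{4,6}}
  round 2: {{0},{1},{2},{3},{4,6},{5}}
6 equivalence class(es) (converged in 3)
[6]={4,6}  [4]={4,6}

Answer: BISIMILAR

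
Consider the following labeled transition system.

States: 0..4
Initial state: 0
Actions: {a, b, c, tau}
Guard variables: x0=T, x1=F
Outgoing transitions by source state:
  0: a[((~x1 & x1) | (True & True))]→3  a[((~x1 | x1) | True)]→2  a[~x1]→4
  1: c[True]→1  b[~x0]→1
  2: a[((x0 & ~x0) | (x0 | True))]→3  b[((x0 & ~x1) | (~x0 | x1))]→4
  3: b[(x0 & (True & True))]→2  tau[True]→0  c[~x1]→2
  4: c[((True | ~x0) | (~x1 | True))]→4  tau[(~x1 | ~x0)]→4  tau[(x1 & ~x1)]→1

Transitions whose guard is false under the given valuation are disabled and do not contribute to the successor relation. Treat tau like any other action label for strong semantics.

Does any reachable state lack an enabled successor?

Answer: DEADLOCK-FREE

Trace:
Reach set: {0,2,3,4}
  0: a→2  a→3  a→4  [3 exit(s)]
  2: a→3  b→4  [2 exit(s)]
  3: b→2  c→2  tau→0  [3 exit(s)]
  4: c→4  tau→4  [2 exit(s)]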